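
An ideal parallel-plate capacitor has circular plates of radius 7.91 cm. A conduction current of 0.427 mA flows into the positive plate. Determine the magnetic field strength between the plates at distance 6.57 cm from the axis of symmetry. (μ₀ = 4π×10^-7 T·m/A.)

8.97×10^-10 T

Between the plates the displacement current equals the wire current: I_d = 0.427 mA = 4.27×10^-4 A.
For r < R the Ampère–Maxwell law gives B(2πr) = μ₀ I_d (r²/R²), so B = μ₀ I_d r/(2πR²) = (4π×10^-7)(4.27×10^-4)(0.0657)/(2π·0.0791²) = 8.97×10^-10 T.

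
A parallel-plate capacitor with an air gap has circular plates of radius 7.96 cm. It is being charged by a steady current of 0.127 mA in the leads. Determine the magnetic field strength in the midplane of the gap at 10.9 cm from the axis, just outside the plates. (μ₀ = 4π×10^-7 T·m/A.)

No conduction current crosses the gap, so I_d there equals the 1.27×10^-4 A in the leads.
With r > R the enclosed displacement current is the full I_d; B = μ₀ I_d / (2πr) = 2.33×10^-10 T.

2.33×10^-10 T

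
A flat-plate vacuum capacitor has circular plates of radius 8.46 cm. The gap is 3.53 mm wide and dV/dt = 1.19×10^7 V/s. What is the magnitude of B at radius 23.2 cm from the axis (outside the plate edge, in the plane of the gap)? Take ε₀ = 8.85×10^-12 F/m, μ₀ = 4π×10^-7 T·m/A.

dE/dt = (dV/dt)/d = 3.371×10^9 V/(m·s); I_d = ε₀(πR²)(dE/dt) = (8.85×10^-12)(0.02248)(3.371×10^9) = 6.707×10^-4 A.
For r ≥ R the full I_d is enclosed: B = μ₀ I_d/(2πr) = (4π×10^-7)(6.707×10^-4)/(2π·0.232) = 5.78×10^-10 T.

5.78×10^-10 T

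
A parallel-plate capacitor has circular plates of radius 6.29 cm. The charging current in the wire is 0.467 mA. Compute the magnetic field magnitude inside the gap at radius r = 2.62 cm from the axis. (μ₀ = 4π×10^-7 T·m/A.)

Between the plates the displacement current equals the wire current: I_d = 0.467 mA = 4.67×10^-4 A.
For r < R the Ampère–Maxwell law gives B(2πr) = μ₀ I_d (r²/R²), so B = μ₀ I_d r/(2πR²) = (4π×10^-7)(4.67×10^-4)(0.0262)/(2π·0.0629²) = 6.19×10^-10 T.

6.19×10^-10 T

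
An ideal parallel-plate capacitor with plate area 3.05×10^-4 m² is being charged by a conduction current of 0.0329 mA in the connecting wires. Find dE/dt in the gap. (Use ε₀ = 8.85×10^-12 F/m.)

The displacement current between the plates equals the conduction current, I_d = 0.0329 mA.
Then dE/dt = I_d/(ε₀A) = 1.22×10^10 V/(m·s).

1.22×10^10 V/(m·s)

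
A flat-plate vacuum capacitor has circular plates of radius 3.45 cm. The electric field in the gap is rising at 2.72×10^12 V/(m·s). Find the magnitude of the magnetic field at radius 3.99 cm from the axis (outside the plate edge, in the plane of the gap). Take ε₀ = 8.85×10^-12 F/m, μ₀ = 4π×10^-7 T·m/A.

4.51×10^-7 T

I_d = ε₀ dΦ_E/dt = ε₀ πR² (dE/dt) = (8.85×10^-12)(3.739×10^-3)(2.72×10^12) = 0.09001 A through the full plate area.
Outside the plates the loop encloses all of I_d, so B·2πr = μ₀ I_d and B = 4.51×10^-7 T.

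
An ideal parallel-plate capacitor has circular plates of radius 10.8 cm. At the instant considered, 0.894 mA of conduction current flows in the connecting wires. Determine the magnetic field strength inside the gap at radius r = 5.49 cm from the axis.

By continuity the displacement current in the gap matches the conduction current: I_d = 8.94×10^-4 A.
An Ampèrian loop of radius r encloses a fraction (r/R)² of I_d. Then B·2πr = μ₀ I_d (r/R)², giving B = μ₀ I_d r/(2πR²) = 8.42×10^-10 T.

8.42×10^-10 T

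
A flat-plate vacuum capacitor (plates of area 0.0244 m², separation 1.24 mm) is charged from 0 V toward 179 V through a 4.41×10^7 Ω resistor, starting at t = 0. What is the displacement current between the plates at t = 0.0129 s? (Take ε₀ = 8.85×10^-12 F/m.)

With C = ε₀A/d = (8.85×10^-12)(0.0244)/(1.24×10^-3) = 1.741×10^-10 F, the time constant is τ = RC = 7.678×10^-3 s, so t/τ = 1.680 and e^(−t/τ) = 0.1864.
I_d = I_cond = (V₀/R) e^(−t/τ) = (4.059×10^-6)(0.1864) = 7.57×10^-7 A.

7.57×10^-7 A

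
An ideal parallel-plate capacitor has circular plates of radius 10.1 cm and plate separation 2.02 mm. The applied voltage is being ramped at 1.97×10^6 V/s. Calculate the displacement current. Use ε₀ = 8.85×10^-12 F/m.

2.77×10^-4 A

The field between the plates is E = V/d, so dE/dt = (1.97×10^6)/(2.02×10^-3 m) = 9.752×10^8 V/(m·s).
I_d = ε₀ A (dE/dt) = (8.85×10^-12)(0.03205)(9.752×10^8) = 2.77×10^-4 A.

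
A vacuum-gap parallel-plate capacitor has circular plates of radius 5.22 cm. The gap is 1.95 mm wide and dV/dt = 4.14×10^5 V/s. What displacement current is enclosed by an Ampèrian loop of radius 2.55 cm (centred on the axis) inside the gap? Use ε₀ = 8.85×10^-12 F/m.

3.84×10^-6 A

With E = V/d, dE/dt = 2.123×10^8 V/(m·s) and πR² = 8.560×10^-3 m², giving I_d = ε₀ πR² dE/dt = 1.608×10^-5 A.
The field is uniform, so I_d,enc = I_d (r/R)² = (1.608×10^-5)(2.55/5.22)² = 3.84×10^-6 A.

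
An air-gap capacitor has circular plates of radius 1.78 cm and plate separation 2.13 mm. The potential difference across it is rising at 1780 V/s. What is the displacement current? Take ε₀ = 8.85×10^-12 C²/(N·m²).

7.36×10^-9 A

The field between the plates is E = V/d, so dE/dt = (1780)/(2.13×10^-3 m) = 8.357×10^5 V/(m·s).
I_d = ε₀ A (dE/dt) = (8.85×10^-12)(9.954×10^-4)(8.357×10^5) = 7.36×10^-9 A.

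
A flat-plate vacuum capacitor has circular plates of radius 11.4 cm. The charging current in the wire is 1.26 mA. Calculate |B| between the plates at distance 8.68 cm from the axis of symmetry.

No conduction current crosses the gap, so I_d there equals the 1.26×10^-3 A in the leads.
An Ampèrian loop of radius r encloses a fraction (r/R)² of I_d. Then B·2πr = μ₀ I_d (r/R)², giving B = μ₀ I_d r/(2πR²) = 1.68×10^-9 T.

1.68×10^-9 T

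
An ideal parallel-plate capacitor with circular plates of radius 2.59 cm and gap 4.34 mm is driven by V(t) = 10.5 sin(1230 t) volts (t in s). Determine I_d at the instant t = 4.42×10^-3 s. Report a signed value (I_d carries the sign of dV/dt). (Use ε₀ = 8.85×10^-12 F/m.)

3.68×10^-8 A

dV/dt = (10.5)(1230)·cos(5.4366) = 8557 V/s.
I_d = C dV/dt with C = ε₀A/d = (8.85×10^-12)(2.107×10^-3)/(4.34×10^-3) = 4.297×10^-12 F, so I_d = (4.297×10^-12)(8557) = 3.68×10^-8 A.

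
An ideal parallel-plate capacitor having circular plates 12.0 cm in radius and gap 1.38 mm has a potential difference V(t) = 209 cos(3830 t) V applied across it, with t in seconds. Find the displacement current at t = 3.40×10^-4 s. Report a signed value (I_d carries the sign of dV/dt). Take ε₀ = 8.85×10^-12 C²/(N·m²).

dE/dt = (V₀ω/d)·−sin(ωt) with ωt = 1.3022 rad: (209)(3830)(-0.9641)/(1.38×10^-3) = -5.592×10^8 V/(m·s).
I_d = ε₀ A dE/dt = (8.85×10^-12)(0.04524)(-5.592×10^8) = -2.24×10^-4 A.

-2.24×10^-4 A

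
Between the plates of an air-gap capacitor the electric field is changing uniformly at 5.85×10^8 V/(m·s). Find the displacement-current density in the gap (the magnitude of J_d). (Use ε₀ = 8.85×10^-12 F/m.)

5.18×10^-3 A/m²

J_d = ε₀ ∂E/∂t, so J_d = 5.18×10^-3 A/m².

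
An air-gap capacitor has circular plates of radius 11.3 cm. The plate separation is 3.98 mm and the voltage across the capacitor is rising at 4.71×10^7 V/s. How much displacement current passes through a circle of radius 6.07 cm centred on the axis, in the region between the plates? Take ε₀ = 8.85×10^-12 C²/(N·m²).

1.21×10^-3 A

With E = V/d, dE/dt = 1.183×10^10 V/(m·s) and πR² = 0.04011 m², giving I_d = ε₀ πR² dE/dt = 4.199×10^-3 A.
Through an area πr² the displacement current is I_d·(πr²/πR²) = I_d (r/R)² = 1.21×10^-3 A.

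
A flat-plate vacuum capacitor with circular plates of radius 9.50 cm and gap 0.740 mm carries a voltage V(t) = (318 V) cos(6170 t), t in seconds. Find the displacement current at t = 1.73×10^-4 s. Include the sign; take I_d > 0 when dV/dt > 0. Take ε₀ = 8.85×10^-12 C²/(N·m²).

dE/dt = (V₀ω/d)·−sin(ωt) with ωt = 1.06741 rad: (318)(6170)(-0.8760)/(7.40×10^-4) = -2.323×10^9 V/(m·s).
I_d = ε₀ A dE/dt = (8.85×10^-12)(0.02835)(-2.323×10^9) = -5.83×10^-4 A.

-5.83×10^-4 A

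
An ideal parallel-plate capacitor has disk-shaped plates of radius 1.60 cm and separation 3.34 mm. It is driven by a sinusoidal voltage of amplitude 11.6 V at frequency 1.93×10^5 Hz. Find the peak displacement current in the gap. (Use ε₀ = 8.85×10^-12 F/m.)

C = ε₀A/d = (8.85×10^-12)(8.042×10^-4)/(3.34×10^-3) = 2.131×10^-12 F; ω = 2πf = 1.213×10^6 rad/s.
I_d = C dV/dt, so |I_d|_max = C V₀ ω = (2.131×10^-12)(11.6)(1.213×10^6) = 3.00×10^-5 A.

3.00×10^-5 A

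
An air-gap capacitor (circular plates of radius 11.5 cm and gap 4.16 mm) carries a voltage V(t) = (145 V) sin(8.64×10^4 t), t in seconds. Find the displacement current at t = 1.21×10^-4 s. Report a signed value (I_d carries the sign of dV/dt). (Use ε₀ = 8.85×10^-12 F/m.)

C = ε₀A/d = (8.85×10^-12)(0.04155)/(4.16×10^-3) = 8.839×10^-11 F. dV/dt = V₀ω·cos(ωt); at ωt = 10.4544 rad this factor is -0.5151.
I_d = C dV/dt = (8.839×10^-11)(145)(8.64×10^4)(-0.5151) = -5.70×10^-4 A.

-5.70×10^-4 A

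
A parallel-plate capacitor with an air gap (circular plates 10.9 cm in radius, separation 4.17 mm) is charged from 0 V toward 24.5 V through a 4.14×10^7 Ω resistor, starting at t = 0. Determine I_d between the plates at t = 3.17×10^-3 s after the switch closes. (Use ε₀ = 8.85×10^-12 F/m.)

2.25×10^-7 A

C = ε₀A/d = (8.85×10^-12)(0.03733)/(4.17×10^-3) = 7.923×10^-11 F and τ = RC = 3.280×10^-3 s. I_d in the gap equals the RC charging current.
I_d(t) = (V₀/R) e^(−t/τ) = 5.918×10^-7 · e^(−0.9665) = 2.25×10^-7 A.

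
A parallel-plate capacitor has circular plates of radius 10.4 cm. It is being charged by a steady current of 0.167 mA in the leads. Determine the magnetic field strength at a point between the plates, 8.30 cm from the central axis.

Between the plates the displacement current equals the wire current: I_d = 0.167 mA = 1.67×10^-4 A.
An Ampèrian loop of radius r encloses a fraction (r/R)² of I_d. Then B·2πr = μ₀ I_d (r/R)², giving B = μ₀ I_d r/(2πR²) = 2.56×10^-10 T.

2.56×10^-10 T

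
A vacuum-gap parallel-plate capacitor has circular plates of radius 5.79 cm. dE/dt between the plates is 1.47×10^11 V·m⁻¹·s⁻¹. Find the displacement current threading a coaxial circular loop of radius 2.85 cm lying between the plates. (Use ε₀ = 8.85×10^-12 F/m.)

3.32×10^-3 A

Total displacement current: I_d = ε₀(πR²)(dE/dt) = (8.85×10^-12)(0.01053)(1.47×10^11) = 0.01370 A.
Through an area πr² the displacement current is I_d·(πr²/πR²) = I_d (r/R)² = 3.32×10^-3 A.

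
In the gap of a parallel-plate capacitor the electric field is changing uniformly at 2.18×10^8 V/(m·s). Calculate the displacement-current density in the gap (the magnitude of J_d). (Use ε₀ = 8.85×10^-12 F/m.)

1.93×10^-3 A/m²

The displacement-current density is ε₀ ∂E/∂t = (8.85×10^-12)(2.18×10^8) = 1.93×10^-3 A/m².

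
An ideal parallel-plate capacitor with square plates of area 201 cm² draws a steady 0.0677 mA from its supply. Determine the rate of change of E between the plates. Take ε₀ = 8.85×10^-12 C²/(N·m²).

3.81×10^8 V/(m·s)

The displacement current between the plates equals the conduction current, I_d = 0.0677 mA.
Then dE/dt = I_d/(ε₀A) = 3.81×10^8 V/(m·s).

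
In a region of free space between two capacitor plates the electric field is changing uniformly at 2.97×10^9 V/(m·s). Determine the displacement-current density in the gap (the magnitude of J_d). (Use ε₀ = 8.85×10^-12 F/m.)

0.0263 A/m²

J_d = ε₀ ∂E/∂t, so J_d = 0.0263 A/m².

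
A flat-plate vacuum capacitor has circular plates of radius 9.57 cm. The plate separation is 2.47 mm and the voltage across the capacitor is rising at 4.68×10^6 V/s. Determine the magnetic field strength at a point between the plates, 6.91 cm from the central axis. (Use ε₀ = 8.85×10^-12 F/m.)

With E = V/d, dE/dt = 1.895×10^9 V/(m·s) and πR² = 0.02877 m², giving I_d = ε₀ πR² dE/dt = 4.825×10^-4 A.
For r < R the Ampère–Maxwell law gives B(2πr) = μ₀ I_d (r²/R²), so B = μ₀ I_d r/(2πR²) = (4π×10^-7)(4.825×10^-4)(0.0691)/(2π·0.0957²) = 7.28×10^-10 T.

7.28×10^-10 T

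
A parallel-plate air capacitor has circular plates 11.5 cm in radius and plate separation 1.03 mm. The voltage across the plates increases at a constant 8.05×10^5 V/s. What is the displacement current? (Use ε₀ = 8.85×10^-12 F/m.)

C = ε₀A/d = (8.85×10^-12)(0.04155)/(1.03×10^-3) = 3.570×10^-10 F.
I_d = C dV/dt = (3.570×10^-10)(8.05×10^5) = 2.87×10^-4 A.

2.87×10^-4 A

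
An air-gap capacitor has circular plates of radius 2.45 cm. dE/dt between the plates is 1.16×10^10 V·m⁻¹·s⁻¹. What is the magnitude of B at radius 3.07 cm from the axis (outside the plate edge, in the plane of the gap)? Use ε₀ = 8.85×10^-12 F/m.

1.26×10^-9 T

I_d = ε₀ dΦ_E/dt = ε₀ πR² (dE/dt) = (8.85×10^-12)(1.886×10^-3)(1.16×10^10) = 1.936×10^-4 A through the full plate area.
Outside the plates the loop encloses all of I_d, so B·2πr = μ₀ I_d and B = 1.26×10^-9 T.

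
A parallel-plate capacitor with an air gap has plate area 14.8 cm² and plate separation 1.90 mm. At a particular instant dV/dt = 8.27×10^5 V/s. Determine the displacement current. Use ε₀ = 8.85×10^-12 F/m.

5.70×10^-6 A

The field between the plates is E = V/d, so dE/dt = (8.27×10^5)/(1.90×10^-3 m) = 4.353×10^8 V/(m·s).
I_d = ε₀ A (dE/dt) = (8.85×10^-12)(1.48×10^-3)(4.353×10^8) = 5.70×10^-6 A.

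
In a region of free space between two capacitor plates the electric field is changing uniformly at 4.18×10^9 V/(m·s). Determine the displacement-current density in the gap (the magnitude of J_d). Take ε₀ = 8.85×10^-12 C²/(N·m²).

0.0370 A/m²

The displacement-current density is ε₀ ∂E/∂t = (8.85×10^-12)(4.18×10^9) = 0.0370 A/m².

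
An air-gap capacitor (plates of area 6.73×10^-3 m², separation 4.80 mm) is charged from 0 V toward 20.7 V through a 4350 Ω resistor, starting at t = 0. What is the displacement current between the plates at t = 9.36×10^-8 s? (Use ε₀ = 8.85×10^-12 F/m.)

8.40×10^-4 A

With C = ε₀A/d = (8.85×10^-12)(6.73×10^-3)/(4.80×10^-3) = 1.241×10^-11 F, the time constant is τ = RC = 5.398×10^-8 s, so t/τ = 1.734 and e^(−t/τ) = 0.1766.
I_d = I_cond = (V₀/R) e^(−t/τ) = (4.759×10^-3)(0.1766) = 8.40×10^-4 A.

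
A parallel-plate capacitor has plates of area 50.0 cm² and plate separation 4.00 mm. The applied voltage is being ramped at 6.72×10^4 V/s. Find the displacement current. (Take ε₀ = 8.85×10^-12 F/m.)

7.43×10^-7 A

C = ε₀A/d = (8.85×10^-12)(5.00×10^-3)/(4.00×10^-3) = 1.106×10^-11 F.
I_d = C dV/dt = (1.106×10^-11)(6.72×10^4) = 7.43×10^-7 A.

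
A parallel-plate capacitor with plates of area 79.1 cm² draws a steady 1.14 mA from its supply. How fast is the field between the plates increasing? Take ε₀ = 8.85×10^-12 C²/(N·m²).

By continuity, I_d in the gap equals the 1.14 mA flowing in the wire.
Then dE/dt = I_d/(ε₀A) = 1.63×10^10 V/(m·s).

1.63×10^10 V/(m·s)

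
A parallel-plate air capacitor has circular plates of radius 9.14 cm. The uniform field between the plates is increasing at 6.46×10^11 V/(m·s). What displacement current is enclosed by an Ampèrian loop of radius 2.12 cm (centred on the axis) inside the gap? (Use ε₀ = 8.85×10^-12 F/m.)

Total displacement current: I_d = ε₀(πR²)(dE/dt) = (8.85×10^-12)(0.02624)(6.46×10^11) = 0.1500 A.
The field is uniform, so I_d,enc = I_d (r/R)² = (0.1500)(2.12/9.14)² = 8.07×10^-3 A.

8.07×10^-3 A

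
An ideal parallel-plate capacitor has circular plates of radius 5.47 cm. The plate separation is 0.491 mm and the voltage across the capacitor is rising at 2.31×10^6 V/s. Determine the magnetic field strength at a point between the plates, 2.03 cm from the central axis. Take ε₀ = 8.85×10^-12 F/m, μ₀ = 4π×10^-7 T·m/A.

With E = V/d, dE/dt = 4.705×10^9 V/(m·s) and πR² = 9.400×10^-3 m², giving I_d = ε₀ πR² dE/dt = 3.914×10^-4 A.
∮B·dl = μ₀ I_d,enc with I_d,enc = I_d r²/R² = 5.391×10^-5 A; so B = μ₀ I_d,enc/(2πr) = 5.31×10^-10 T.

5.31×10^-10 T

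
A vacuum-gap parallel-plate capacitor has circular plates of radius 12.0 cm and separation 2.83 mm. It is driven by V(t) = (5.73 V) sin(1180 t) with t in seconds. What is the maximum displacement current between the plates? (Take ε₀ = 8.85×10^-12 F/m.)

9.57×10^-7 A

C = ε₀A/d = (8.85×10^-12)(0.04524)/(2.83×10^-3) = 1.415×10^-10 F; ω = 1180 rad/s.
I_d = C dV/dt, so |I_d|_max = C V₀ ω = (1.415×10^-10)(5.73)(1180) = 9.57×10^-7 A.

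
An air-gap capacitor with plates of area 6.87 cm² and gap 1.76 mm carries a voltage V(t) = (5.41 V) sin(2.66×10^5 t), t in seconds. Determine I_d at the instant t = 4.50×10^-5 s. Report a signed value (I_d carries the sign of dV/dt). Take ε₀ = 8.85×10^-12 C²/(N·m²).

C = ε₀A/d = (8.85×10^-12)(6.87×10^-4)/(1.76×10^-3) = 3.455×10^-12 F. dV/dt = V₀ω·cos(ωt); at ωt = 11.97 rad this factor is 0.8274.
I_d = C dV/dt = (3.455×10^-12)(5.41)(2.66×10^5)(0.8274) = 4.11×10^-6 A.

4.11×10^-6 A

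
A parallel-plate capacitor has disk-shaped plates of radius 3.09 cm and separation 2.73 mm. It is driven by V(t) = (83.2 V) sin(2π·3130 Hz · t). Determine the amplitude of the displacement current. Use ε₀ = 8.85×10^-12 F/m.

1.59×10^-5 A

The displacement current equals the conduction current C dV/dt, which peaks at C V₀ ω.
With C = ε₀A/d = (8.85×10^-12)(3.000×10^-3)/(2.73×10^-3) = 9.725×10^-12 F and ω = 2πf = 1.967×10^4 rad/s, I_d,max = (9.725×10^-12)(83.2)(1.967×10^4) = 1.59×10^-5 A.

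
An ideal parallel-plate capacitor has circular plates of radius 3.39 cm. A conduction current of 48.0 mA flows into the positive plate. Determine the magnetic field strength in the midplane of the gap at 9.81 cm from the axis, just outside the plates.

9.79×10^-8 T

Between the plates the displacement current equals the wire current: I_d = 48.0 mA = 0.0480 A.
For r ≥ R the full I_d is enclosed: B = μ₀ I_d/(2πr) = (4π×10^-7)(0.0480)/(2π·0.0981) = 9.79×10^-8 T.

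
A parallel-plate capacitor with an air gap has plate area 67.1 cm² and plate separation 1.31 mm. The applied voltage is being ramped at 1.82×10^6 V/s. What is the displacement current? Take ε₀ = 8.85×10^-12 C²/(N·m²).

The displacement current equals the charging current C dV/dt. With C = ε₀A/d = (8.85×10^-12)(6.71×10^-3)/(1.31×10^-3) = 4.533×10^-11 F, I_d = (4.533×10^-11)(1.82×10^6) = 8.25×10^-5 A.

8.25×10^-5 A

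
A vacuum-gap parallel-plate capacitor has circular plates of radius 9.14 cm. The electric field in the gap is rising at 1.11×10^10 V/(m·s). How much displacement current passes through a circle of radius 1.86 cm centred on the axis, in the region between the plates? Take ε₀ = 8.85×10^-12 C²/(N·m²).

1.07×10^-4 A

Through the whole plate area (πR² = 0.02624 m²), I_d = ε₀ πR² dE/dt = 2.578×10^-3 A.
The field is uniform, so I_d,enc = I_d (r/R)² = (2.578×10^-3)(1.86/9.14)² = 1.07×10^-4 A.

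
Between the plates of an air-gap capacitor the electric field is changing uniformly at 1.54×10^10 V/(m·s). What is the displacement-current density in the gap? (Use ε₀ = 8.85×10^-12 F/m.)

0.136 A/m²

The displacement-current density is ε₀ ∂E/∂t = (8.85×10^-12)(1.54×10^10) = 0.136 A/m².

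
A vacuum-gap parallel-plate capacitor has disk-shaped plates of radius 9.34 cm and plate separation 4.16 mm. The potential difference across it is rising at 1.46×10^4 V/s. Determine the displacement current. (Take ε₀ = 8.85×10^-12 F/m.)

8.51×10^-7 A

E = V/d so dE/dt = (dV/dt)/d = 3.510×10^6 V/(m·s), and I_d = ε₀ A dE/dt = (8.85×10^-12)(0.02741)(3.510×10^6) = 8.51×10^-7 A.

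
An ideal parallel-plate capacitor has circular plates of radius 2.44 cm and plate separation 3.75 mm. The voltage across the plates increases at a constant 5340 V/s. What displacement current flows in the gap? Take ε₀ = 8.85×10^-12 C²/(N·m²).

2.36×10^-8 A

The displacement current equals the charging current C dV/dt. With C = ε₀A/d = (8.85×10^-12)(1.870×10^-3)/(3.75×10^-3) = 4.413×10^-12 F, I_d = (4.413×10^-12)(5340) = 2.36×10^-8 A.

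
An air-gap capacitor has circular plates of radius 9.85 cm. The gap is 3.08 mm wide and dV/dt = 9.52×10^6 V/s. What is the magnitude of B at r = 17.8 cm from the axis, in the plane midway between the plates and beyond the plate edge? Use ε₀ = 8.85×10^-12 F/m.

9.37×10^-10 T

I_d = C dV/dt with C = ε₀πR²/d = 8.758×10^-11 F, so I_d = (8.758×10^-11)(9.52×10^6) = 8.338×10^-4 A.
For r ≥ R the full I_d is enclosed: B = μ₀ I_d/(2πr) = (4π×10^-7)(8.338×10^-4)/(2π·0.178) = 9.37×10^-10 T.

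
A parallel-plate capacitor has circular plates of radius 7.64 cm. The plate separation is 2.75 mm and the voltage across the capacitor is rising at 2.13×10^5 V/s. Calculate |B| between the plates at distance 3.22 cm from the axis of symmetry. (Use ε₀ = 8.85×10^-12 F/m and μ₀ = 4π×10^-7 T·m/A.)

1.39×10^-11 T

With E = V/d, dE/dt = 7.745×10^7 V/(m·s) and πR² = 0.01834 m², giving I_d = ε₀ πR² dE/dt = 1.257×10^-5 A.
For r < R the Ampère–Maxwell law gives B(2πr) = μ₀ I_d (r²/R²), so B = μ₀ I_d r/(2πR²) = (4π×10^-7)(1.257×10^-5)(0.0322)/(2π·0.0764²) = 1.39×10^-11 T.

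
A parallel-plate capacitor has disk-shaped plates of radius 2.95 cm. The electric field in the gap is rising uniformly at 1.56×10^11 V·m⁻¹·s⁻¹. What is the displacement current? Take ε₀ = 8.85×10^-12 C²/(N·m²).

3.77×10^-3 A

With a uniform field, Φ_E = EA, so I_d = ε₀ A dE/dt = 3.77×10^-3 A.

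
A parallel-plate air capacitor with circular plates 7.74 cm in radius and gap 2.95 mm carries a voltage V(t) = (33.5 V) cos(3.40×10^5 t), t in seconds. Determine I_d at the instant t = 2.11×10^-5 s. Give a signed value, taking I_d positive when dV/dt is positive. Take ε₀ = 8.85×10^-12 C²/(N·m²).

-5.00×10^-4 A

dV/dt = (33.5)(3.40×10^5)·−sin(7.174) = -8.857×10^6 V/s.
I_d = C dV/dt with C = ε₀A/d = (8.85×10^-12)(0.01882)/(2.95×10^-3) = 5.646×10^-11 F, so I_d = (5.646×10^-11)(-8.857×10^6) = -5.00×10^-4 A.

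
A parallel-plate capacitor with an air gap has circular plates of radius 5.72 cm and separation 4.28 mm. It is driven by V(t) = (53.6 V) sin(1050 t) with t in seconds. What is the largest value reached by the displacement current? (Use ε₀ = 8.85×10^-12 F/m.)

1.20×10^-6 A

(dE/dt)_max = V₀ω/d = 1.315×10^7 V/(m·s); ω = 1050 rad/s.
I_d,max = ε₀ A (dE/dt)_max = (8.85×10^-12)(0.01028)(1.315×10^7) = 1.20×10^-6 A.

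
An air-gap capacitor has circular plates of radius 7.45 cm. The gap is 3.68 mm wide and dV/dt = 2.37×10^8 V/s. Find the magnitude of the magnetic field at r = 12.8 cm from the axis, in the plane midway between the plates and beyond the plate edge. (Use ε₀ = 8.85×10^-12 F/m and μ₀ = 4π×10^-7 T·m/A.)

1.55×10^-8 T

I_d = C dV/dt with C = ε₀πR²/d = 4.194×10^-11 F, so I_d = (4.194×10^-11)(2.37×10^8) = 9.940×10^-3 A.
For r ≥ R the full I_d is enclosed: B = μ₀ I_d/(2πr) = (4π×10^-7)(9.940×10^-3)/(2π·0.128) = 1.55×10^-8 T.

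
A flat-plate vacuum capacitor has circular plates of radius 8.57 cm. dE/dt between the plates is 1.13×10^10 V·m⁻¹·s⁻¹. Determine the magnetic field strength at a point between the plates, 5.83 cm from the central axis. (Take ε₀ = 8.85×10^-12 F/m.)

3.66×10^-9 T

Through the whole plate area (πR² = 0.02307 m²), I_d = ε₀ πR² dE/dt = 2.307×10^-3 A.
An Ampèrian loop of radius r encloses a fraction (r/R)² of I_d. Then B·2πr = μ₀ I_d (r/R)², giving B = μ₀ I_d r/(2πR²) = 3.66×10^-9 T.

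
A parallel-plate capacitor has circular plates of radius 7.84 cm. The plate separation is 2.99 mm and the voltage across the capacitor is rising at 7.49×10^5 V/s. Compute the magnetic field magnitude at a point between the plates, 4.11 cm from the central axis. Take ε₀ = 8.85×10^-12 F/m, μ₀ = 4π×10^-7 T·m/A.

5.73×10^-11 T

With E = V/d, dE/dt = 2.505×10^8 V/(m·s) and πR² = 0.01931 m², giving I_d = ε₀ πR² dE/dt = 4.281×10^-5 A.
∮B·dl = μ₀ I_d,enc with I_d,enc = I_d r²/R² = 1.177×10^-5 A; so B = μ₀ I_d,enc/(2πr) = 5.73×10^-11 T.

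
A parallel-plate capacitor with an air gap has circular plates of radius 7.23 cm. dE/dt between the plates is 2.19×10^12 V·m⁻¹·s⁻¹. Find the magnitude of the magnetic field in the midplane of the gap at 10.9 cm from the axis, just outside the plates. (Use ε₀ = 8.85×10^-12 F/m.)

5.84×10^-7 T

I_d = ε₀ dΦ_E/dt = ε₀ πR² (dE/dt) = (8.85×10^-12)(0.01642)(2.19×10^12) = 0.3182 A through the full plate area.
Outside the plates the loop encloses all of I_d, so B·2πr = μ₀ I_d and B = 5.84×10^-7 T.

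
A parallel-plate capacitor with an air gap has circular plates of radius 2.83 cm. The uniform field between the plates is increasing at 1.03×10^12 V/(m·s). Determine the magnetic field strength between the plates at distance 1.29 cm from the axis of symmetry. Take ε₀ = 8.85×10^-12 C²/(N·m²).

7.39×10^-8 T

Total displacement current: I_d = ε₀(πR²)(dE/dt) = (8.85×10^-12)(2.516×10^-3)(1.03×10^12) = 0.02293 A.
For r < R the Ampère–Maxwell law gives B(2πr) = μ₀ I_d (r²/R²), so B = μ₀ I_d r/(2πR²) = (4π×10^-7)(0.02293)(0.0129)/(2π·0.0283²) = 7.39×10^-8 T.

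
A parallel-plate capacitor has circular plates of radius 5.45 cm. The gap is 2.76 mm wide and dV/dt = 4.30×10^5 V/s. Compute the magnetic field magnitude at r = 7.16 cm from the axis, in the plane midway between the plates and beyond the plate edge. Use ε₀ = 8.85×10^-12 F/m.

3.59×10^-11 T

I_d = C dV/dt with C = ε₀πR²/d = 2.992×10^-11 F, so I_d = (2.992×10^-11)(4.30×10^5) = 1.287×10^-5 A.
With r > R the enclosed displacement current is the full I_d; B = μ₀ I_d / (2πr) = 3.59×10^-11 T.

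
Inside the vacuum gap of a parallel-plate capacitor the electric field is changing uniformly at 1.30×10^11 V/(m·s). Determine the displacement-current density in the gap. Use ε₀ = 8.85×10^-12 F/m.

The displacement-current density is ε₀ ∂E/∂t = (8.85×10^-12)(1.30×10^11) = 1.15 A/m².

1.15 A/m²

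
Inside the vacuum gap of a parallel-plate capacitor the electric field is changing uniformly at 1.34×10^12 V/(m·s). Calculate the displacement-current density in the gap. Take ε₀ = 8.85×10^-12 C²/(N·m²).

11.9 A/m²

J_d = ε₀ dE/dt = (8.85×10^-12)(1.34×10^12) = 11.9 A/m².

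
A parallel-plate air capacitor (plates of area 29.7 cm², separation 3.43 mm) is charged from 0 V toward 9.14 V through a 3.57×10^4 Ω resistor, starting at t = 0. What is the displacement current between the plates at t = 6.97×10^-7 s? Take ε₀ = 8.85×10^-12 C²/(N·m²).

C = ε₀A/d = (8.85×10^-12)(2.97×10^-3)/(3.43×10^-3) = 7.663×10^-12 F, so τ = RC = 2.736×10^-7 s.
The conduction current is I(t) = (V₀/R) e^(−t/τ), and the displacement current between the plates equals it.
t/τ = 2.548; I_d = (9.14/3.57×10^4) · e^(−2.548) = (2.560×10^-4)(0.07824) = 2.00×10^-5 A.

2.00×10^-5 A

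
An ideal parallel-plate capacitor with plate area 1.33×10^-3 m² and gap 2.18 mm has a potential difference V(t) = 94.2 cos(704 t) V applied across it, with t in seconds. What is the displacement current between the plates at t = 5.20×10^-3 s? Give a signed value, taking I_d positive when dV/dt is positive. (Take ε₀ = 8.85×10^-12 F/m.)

1.78×10^-7 A

dE/dt = (V₀ω/d)·−sin(ωt) with ωt = 3.6608 rad: (94.2)(704)(0.4962)/(2.18×10^-3) = 1.509×10^7 V/(m·s).
I_d = ε₀ A dE/dt = (8.85×10^-12)(1.33×10^-3)(1.509×10^7) = 1.78×10^-7 A.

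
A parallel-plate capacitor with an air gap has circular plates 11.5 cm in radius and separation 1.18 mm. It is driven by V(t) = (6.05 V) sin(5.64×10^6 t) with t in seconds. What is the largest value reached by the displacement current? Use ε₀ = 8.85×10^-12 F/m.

(dE/dt)_max = V₀ω/d = 2.892×10^10 V/(m·s); ω = 5.64×10^6 rad/s.
I_d,max = ε₀ A (dE/dt)_max = (8.85×10^-12)(0.04155)(2.892×10^10) = 0.0106 A.

0.0106 A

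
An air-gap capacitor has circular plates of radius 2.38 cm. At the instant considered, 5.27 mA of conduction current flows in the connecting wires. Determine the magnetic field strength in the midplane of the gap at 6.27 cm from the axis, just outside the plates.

1.68×10^-8 T

Between the plates the displacement current equals the wire current: I_d = 5.27 mA = 5.27×10^-3 A.
Outside the plates the loop encloses all of I_d, so B·2πr = μ₀ I_d and B = 1.68×10^-8 T.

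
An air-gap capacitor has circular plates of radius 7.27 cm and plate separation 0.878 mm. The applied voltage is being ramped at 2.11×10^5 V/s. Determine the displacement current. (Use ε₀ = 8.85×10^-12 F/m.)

3.53×10^-5 A

The displacement current equals the charging current C dV/dt. With C = ε₀A/d = (8.85×10^-12)(0.01660)/(8.78×10^-4) = 1.673×10^-10 F, I_d = (1.673×10^-10)(2.11×10^5) = 3.53×10^-5 A.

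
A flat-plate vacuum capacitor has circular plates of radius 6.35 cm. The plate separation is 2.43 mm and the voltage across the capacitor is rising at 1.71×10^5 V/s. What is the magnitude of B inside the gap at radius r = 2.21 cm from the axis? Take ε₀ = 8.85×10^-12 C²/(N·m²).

8.65×10^-12 T

I_d = C dV/dt with C = ε₀πR²/d = 4.614×10^-11 F, so I_d = (4.614×10^-11)(1.71×10^5) = 7.890×10^-6 A.
An Ampèrian loop of radius r encloses a fraction (r/R)² of I_d. Then B·2πr = μ₀ I_d (r/R)², giving B = μ₀ I_d r/(2πR²) = 8.65×10^-12 T.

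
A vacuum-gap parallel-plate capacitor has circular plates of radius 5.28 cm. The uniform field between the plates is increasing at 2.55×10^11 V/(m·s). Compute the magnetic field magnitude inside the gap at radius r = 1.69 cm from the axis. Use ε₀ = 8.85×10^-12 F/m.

2.40×10^-8 T

Through the whole plate area (πR² = 8.758×10^-3 m²), I_d = ε₀ πR² dE/dt = 0.01976 A.
For r < R the Ampère–Maxwell law gives B(2πr) = μ₀ I_d (r²/R²), so B = μ₀ I_d r/(2πR²) = (4π×10^-7)(0.01976)(0.0169)/(2π·0.0528²) = 2.40×10^-8 T.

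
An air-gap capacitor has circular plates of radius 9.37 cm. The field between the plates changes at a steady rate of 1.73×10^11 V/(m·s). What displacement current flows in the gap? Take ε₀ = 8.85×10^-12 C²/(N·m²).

0.0422 A

With a uniform field, Φ_E = EA, so I_d = ε₀ A dE/dt = 0.0422 A.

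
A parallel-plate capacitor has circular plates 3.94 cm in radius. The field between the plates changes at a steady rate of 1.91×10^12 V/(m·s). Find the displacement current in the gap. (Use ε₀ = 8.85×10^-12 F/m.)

I_d = ε₀ A (dE/dt) = (8.85×10^-12)(4.877×10^-3 m²)(1.91×10^12) = 0.0824 A.

0.0824 A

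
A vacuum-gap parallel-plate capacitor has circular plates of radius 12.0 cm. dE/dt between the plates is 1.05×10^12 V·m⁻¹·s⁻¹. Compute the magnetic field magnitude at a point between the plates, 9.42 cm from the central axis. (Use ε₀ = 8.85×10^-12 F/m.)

Through the whole plate area (πR² = 0.04524 m²), I_d = ε₀ πR² dE/dt = 0.4204 A.
∮B·dl = μ₀ I_d,enc with I_d,enc = I_d r²/R² = 0.2591 A; so B = μ₀ I_d,enc/(2πr) = 5.50×10^-7 T.

5.50×10^-7 T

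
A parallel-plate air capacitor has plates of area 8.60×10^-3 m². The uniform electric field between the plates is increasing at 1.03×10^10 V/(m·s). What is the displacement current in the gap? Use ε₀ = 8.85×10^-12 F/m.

The displacement current is ε₀ times dΦ_E/dt = ε₀ A dE/dt = (8.85×10^-12)(8.60×10^-3)(1.03×10^10) = 7.84×10^-4 A.

7.84×10^-4 A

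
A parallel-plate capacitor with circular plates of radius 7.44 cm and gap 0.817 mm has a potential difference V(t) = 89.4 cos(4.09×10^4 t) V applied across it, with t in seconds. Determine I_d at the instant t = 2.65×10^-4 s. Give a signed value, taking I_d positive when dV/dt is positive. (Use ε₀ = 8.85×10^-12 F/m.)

dV/dt = (89.4)(4.09×10^4)·−sin(10.8385) = 3.611×10^6 V/s.
I_d = C dV/dt with C = ε₀A/d = (8.85×10^-12)(0.01739)/(8.17×10^-4) = 1.884×10^-10 F, so I_d = (1.884×10^-10)(3.611×10^6) = 6.80×10^-4 A.

6.80×10^-4 A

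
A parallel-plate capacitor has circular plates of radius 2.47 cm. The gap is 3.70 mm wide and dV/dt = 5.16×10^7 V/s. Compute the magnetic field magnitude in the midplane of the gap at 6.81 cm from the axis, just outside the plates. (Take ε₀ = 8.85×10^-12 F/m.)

6.95×10^-10 T

With E = V/d, dE/dt = 1.395×10^10 V/(m·s) and πR² = 1.917×10^-3 m², giving I_d = ε₀ πR² dE/dt = 2.367×10^-4 A.
For r ≥ R the full I_d is enclosed: B = μ₀ I_d/(2πr) = (4π×10^-7)(2.367×10^-4)/(2π·0.0681) = 6.95×10^-10 T.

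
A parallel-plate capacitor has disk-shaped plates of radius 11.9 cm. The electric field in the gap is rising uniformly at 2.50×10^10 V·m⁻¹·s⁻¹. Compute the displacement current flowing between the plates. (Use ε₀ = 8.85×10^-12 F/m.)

9.84×10^-3 A

I_d = ε₀ A (dE/dt) = (8.85×10^-12)(0.04449 m²)(2.50×10^10) = 9.84×10^-3 A.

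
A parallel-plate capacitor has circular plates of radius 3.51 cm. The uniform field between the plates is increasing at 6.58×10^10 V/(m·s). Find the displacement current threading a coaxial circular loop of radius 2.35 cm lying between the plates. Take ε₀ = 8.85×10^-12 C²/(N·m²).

1.01×10^-3 A

Through the whole plate area (πR² = 3.870×10^-3 m²), I_d = ε₀ πR² dE/dt = 2.254×10^-3 A.
Since J_d is uniform, the enclosed fraction is (r/R)² = 0.4483, giving I_d,enc = 1.01×10^-3 A.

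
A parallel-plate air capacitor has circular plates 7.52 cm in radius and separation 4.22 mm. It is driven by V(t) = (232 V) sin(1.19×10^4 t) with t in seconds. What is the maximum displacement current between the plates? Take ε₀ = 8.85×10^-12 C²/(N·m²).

The displacement current equals the conduction current C dV/dt, which peaks at C V₀ ω.
With C = ε₀A/d = (8.85×10^-12)(0.01777)/(4.22×10^-3) = 3.727×10^-11 F and ω = 1.19×10^4 rad/s, I_d,max = (3.727×10^-11)(232)(1.19×10^4) = 1.03×10^-4 A.

1.03×10^-4 A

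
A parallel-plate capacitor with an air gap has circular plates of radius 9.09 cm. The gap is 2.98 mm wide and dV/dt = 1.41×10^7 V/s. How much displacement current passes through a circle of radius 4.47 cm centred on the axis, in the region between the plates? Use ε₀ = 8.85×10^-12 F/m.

2.63×10^-4 A

I_d = C dV/dt with C = ε₀πR²/d = 7.710×10^-11 F, so I_d = (7.710×10^-11)(1.41×10^7) = 1.087×10^-3 A.
Since J_d is uniform, the enclosed fraction is (r/R)² = 0.2418, giving I_d,enc = 2.63×10^-4 A.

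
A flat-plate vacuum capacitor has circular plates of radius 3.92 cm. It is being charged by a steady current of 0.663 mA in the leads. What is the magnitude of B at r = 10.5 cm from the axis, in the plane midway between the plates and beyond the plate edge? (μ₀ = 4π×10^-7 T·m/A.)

1.26×10^-9 T

By continuity the displacement current in the gap matches the conduction current: I_d = 6.63×10^-4 A.
For r ≥ R the full I_d is enclosed: B = μ₀ I_d/(2πr) = (4π×10^-7)(6.63×10^-4)/(2π·0.105) = 1.26×10^-9 T.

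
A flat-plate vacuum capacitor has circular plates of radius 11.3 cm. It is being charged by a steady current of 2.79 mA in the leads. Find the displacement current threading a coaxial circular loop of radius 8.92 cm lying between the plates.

Between the plates the displacement current equals the wire current: I_d = 2.79 mA = 2.79×10^-3 A.
Through an area πr² the displacement current is I_d·(πr²/πR²) = I_d (r/R)² = 1.74×10^-3 A.

1.74×10^-3 A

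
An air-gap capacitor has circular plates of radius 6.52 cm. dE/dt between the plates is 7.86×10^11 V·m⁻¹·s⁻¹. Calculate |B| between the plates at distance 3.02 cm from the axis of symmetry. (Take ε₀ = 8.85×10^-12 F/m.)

1.32×10^-7 T

I_d = ε₀ dΦ_E/dt = ε₀ πR² (dE/dt) = (8.85×10^-12)(0.01336)(7.86×10^11) = 0.09293 A through the full plate area.
∮B·dl = μ₀ I_d,enc with I_d,enc = I_d r²/R² = 0.01994 A; so B = μ₀ I_d,enc/(2πr) = 1.32×10^-7 T.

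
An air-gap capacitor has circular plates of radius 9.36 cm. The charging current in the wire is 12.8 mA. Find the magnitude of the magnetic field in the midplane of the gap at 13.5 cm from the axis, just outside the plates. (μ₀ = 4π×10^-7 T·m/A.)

1.90×10^-8 T

No conduction current crosses the gap, so I_d there equals the 0.0128 A in the leads.
For r ≥ R the full I_d is enclosed: B = μ₀ I_d/(2πr) = (4π×10^-7)(0.0128)/(2π·0.135) = 1.90×10^-8 T.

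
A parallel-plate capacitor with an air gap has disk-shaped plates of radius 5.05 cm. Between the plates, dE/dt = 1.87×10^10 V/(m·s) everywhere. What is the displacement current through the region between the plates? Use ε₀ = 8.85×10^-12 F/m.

With a uniform field, Φ_E = EA, so I_d = ε₀ A dE/dt = 1.33×10^-3 A.

1.33×10^-3 A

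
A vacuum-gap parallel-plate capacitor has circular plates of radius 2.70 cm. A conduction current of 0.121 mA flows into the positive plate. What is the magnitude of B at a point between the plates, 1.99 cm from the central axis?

6.61×10^-10 T

No conduction current crosses the gap, so I_d there equals the 1.21×10^-4 A in the leads.
An Ampèrian loop of radius r encloses a fraction (r/R)² of I_d. Then B·2πr = μ₀ I_d (r/R)², giving B = μ₀ I_d r/(2πR²) = 6.61×10^-10 T.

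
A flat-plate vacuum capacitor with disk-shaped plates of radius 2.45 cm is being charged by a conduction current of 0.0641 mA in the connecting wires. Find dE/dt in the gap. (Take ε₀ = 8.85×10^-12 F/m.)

3.84×10^9 V/(m·s)

By continuity, I_d in the gap equals the 0.0641 mA flowing in the wire.
Since I_d = ε₀ A dE/dt, dE/dt = I_d/(ε₀A) = (6.41×10^-5)/((8.85×10^-12)(1.886×10^-3)) = 3.84×10^9 V/(m·s).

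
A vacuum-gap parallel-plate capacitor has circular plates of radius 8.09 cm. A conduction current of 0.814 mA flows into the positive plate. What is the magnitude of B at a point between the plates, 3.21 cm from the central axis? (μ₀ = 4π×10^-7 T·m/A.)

Between the plates the displacement current equals the wire current: I_d = 0.814 mA = 8.14×10^-4 A.
For r < R the Ampère–Maxwell law gives B(2πr) = μ₀ I_d (r²/R²), so B = μ₀ I_d r/(2πR²) = (4π×10^-7)(8.14×10^-4)(0.0321)/(2π·0.0809²) = 7.98×10^-10 T.

7.98×10^-10 T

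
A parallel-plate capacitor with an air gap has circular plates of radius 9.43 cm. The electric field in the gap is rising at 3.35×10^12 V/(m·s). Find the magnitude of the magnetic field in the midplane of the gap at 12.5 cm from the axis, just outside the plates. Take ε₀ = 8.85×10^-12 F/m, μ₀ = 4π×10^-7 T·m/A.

1.33×10^-6 T

Through the whole plate area (πR² = 0.02794 m²), I_d = ε₀ πR² dE/dt = 0.8284 A.
Outside the plates the loop encloses all of I_d, so B·2πr = μ₀ I_d and B = 1.33×10^-6 T.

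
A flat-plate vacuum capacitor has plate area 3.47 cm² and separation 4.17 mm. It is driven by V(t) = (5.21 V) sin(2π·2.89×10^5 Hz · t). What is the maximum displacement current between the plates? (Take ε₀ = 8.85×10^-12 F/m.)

6.97×10^-6 A

C = ε₀A/d = (8.85×10^-12)(3.47×10^-4)/(4.17×10^-3) = 7.364×10^-13 F; ω = 2πf = 1.816×10^6 rad/s.
I_d = C dV/dt, so |I_d|_max = C V₀ ω = (7.364×10^-13)(5.21)(1.816×10^6) = 6.97×10^-6 A.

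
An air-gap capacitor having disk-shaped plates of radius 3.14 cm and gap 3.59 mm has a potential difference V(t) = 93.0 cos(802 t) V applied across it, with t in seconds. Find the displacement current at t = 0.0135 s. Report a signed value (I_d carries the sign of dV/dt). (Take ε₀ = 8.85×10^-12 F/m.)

dE/dt = (V₀ω/d)·−sin(ωt) with ωt = 10.827 rad: (93.0)(802)(0.9858)/(3.59×10^-3) = 2.048×10^7 V/(m·s).
I_d = ε₀ A dE/dt = (8.85×10^-12)(3.097×10^-3)(2.048×10^7) = 5.61×10^-7 A.

5.61×10^-7 A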